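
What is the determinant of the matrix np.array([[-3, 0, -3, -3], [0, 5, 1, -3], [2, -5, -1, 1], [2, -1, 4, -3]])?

Expand along row 1 (it has 1 zero):
  + (-3) · M_11   where M_11 = det([5 1 -3; -5 -1 1; -1 4 -3]) = 42
  + (-3) · M_13   where M_13 = det([0 5 -3; 2 -5 1; 2 -1 -3]) = 16
  − (-3) · M_14   where M_14 = det([0 5 1; 2 -5 -1; 2 -1 4]) = -42
det = (+1)·(-3)·(42) + (+1)·(-3)·(16) + (-1)·(-3)·(-42) = -300

The determinant is -300.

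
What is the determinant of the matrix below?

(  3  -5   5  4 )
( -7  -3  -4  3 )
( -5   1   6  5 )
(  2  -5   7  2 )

1632

Expand along row 1:
  + (3) · M_11   where M_11 = det([-3 -4 3; 1 6 5; -5 7 2]) = 288
  − (-5) · M_12   where M_12 = det([-7 -4 3; -5 6 5; 2 7 2]) = -60
  + (5) · M_13   where M_13 = det([-7 -3 3; -5 1 5; 2 -5 2]) = -180
  − (4) · M_14   where M_14 = det([-7 -3 -4; -5 1 6; 2 -5 7]) = -492
det = (+1)·(3)·(288) + (-1)·(-5)·(-60) + (+1)·(5)·(-180) + (-1)·(4)·(-492) = 1632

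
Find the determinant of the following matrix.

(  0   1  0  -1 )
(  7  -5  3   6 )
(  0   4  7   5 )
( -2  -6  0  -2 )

432

Expand along row 1 (it has 2 zeros):
  − (1) · M_12   where M_12 = det([7 3 6; 0 7 5; -2 0 -2]) = -44
  − (-1) · M_14   where M_14 = det([7 -5 3; 0 4 7; -2 -6 0]) = 388
det = (-1)·(1)·(-44) + (-1)·(-1)·(388) = 432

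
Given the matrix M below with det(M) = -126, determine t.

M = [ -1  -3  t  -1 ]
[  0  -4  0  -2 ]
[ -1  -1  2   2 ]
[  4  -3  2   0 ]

Expanding along the column containing t, det(M) is linear in t: det(M) = (-46)·t + (12).
Set (-46)·t + (12) = -126  ⇒  (-46)·t = -138  ⇒  t = 3.

3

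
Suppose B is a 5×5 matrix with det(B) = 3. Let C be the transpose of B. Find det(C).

|C| = 3

det(Bᵀ) = det(B).
det(C) = (1)·(3) = 3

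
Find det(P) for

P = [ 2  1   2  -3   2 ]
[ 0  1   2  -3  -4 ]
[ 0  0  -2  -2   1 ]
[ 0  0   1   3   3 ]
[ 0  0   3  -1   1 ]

P is block upper-triangular with a 2×2 block and a 3×3 block on the diagonal, so its determinant equals the product of the determinants of the diagonal blocks.
det of the 2×2 block = 2
det of the 3×3 block = -38
det = (2)·(-38) = -76

-76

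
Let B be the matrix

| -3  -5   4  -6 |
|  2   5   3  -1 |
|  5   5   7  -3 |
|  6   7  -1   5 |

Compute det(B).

|B| = 22

Expand along row 1:
  + (-3) · M_11   where M_11 = det([5 3 -1; 5 7 -3; 7 -1 5]) = 76
  − (-5) · M_12   where M_12 = det([2 3 -1; 5 7 -3; 6 -1 5]) = -18
  + (4) · M_13   where M_13 = det([2 5 -1; 5 5 -3; 6 7 5]) = -128
  − (-6) · M_14   where M_14 = det([2 5 3; 5 5 7; 6 7 -1]) = 142
det = (+1)·(-3)·(76) + (-1)·(-5)·(-18) + (+1)·(4)·(-128) + (-1)·(-6)·(142) = 22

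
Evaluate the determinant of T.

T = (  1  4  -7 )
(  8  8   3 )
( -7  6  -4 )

Expand along row 1:
  + 1 · |8 3; 6 -4| = 1·(-32 − 18) = -50
  − 4 · |8 3; -7 -4| = −4·(-32 − (-21)) = 44
  + (-7) · |8 8; -7 6| = (-7)·(48 − (-56)) = -728
Sum: (-50) + (44) + (-728) = -734

det(T) = -734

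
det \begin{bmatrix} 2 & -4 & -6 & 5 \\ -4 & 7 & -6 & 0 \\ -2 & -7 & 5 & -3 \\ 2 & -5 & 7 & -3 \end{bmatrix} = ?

The determinant is 396.

Expand along row 2 (it has 1 zero):
  − (-4) · M_21   where M_21 = det([-4 -6 5; -7 5 -3; -5 7 -3]) = -108
  + (7) · M_22   where M_22 = det([2 -6 5; -2 5 -3; 2 7 -3]) = -36
  − (-6) · M_23   where M_23 = det([2 -4 5; -2 -7 -3; 2 -5 -3]) = 180
det = (-1)·(-4)·(-108) + (+1)·(7)·(-36) + (-1)·(-6)·(180) = 396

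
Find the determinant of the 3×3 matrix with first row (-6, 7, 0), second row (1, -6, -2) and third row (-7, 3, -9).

Expand along row 1:
  + (-6) · |-6 -2; 3 -9| = (-6)·(54 − (-6)) = -360
  − 7 · |1 -2; -7 -9| = −7·(-9 − 14) = 161
Sum: (-360) + (161) = -199

-199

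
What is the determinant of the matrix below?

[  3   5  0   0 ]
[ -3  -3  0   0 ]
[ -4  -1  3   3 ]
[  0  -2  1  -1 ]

-36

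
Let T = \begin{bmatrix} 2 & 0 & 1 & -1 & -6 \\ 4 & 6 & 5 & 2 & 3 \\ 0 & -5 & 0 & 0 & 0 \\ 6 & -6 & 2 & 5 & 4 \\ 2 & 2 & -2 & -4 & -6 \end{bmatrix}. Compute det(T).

Expand along row 3 (it has 4 zeros):
  − (-5) · M_32   where M_32 = det([2 1 -1 -6; 4 5 2 3; 6 2 5 4; 2 -2 -4 -6]) = 678
det = (-1)·(-5)·(678) = 3390

|T| = 3390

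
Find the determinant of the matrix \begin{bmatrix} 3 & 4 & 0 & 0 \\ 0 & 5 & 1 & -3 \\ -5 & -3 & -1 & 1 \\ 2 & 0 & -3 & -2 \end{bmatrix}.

Expand along row 1 (it has 2 zeros):
  + (3) · M_11   where M_11 = det([5 1 -3; -3 -1 1; 0 -3 -2]) = -8
  − (4) · M_12   where M_12 = det([0 1 -3; -5 -1 1; 2 -3 -2]) = -59
det = (+1)·(3)·(-8) + (-1)·(4)·(-59) = 212

The determinant is 212.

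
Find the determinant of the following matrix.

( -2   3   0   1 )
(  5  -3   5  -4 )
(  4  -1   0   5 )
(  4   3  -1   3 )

Expand along column 3 (it has 2 zeros):
  − (5) · M_23   where M_23 = det([-2 3 1; 4 -1 5; 4 3 3]) = 76
  − (-1) · M_43   where M_43 = det([-2 3 1; 5 -3 -4; 4 -1 5]) = -78
det = (-1)·(5)·(76) + (-1)·(-1)·(-78) = -458

-458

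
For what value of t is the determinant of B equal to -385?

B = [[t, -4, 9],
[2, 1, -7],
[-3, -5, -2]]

6

Expanding along the column containing t, det(B) is linear in t: det(B) = (-37)·t + (-163).
Set (-37)·t + (-163) = -385  ⇒  (-37)·t = -222  ⇒  t = 6.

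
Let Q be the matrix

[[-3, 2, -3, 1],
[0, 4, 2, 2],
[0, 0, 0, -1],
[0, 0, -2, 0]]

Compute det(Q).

The determinant is 24.

Q is block upper-triangular with a 2×2 block and a 2×2 block on the diagonal, so its determinant equals the product of the determinants of the diagonal blocks.
det of the 2×2 block = -12
det of the 2×2 block = -2
det = (-12)·(-2) = 24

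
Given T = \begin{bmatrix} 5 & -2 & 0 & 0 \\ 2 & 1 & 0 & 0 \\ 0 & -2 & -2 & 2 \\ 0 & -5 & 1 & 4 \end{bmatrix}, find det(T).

-90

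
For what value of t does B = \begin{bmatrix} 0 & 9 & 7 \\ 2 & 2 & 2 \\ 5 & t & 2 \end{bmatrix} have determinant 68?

t = 6

Expanding along the row containing t, det(B) is linear in t: det(B) = (14)·t + (-16).
Set (14)·t + (-16) = 68  ⇒  (14)·t = 84  ⇒  t = 6.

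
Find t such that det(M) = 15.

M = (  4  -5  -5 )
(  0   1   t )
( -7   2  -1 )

Expanding along the row containing t, det(M) is linear in t: det(M) = (27)·t + (-39).
Set (27)·t + (-39) = 15  ⇒  (27)·t = 54  ⇒  t = 2.

2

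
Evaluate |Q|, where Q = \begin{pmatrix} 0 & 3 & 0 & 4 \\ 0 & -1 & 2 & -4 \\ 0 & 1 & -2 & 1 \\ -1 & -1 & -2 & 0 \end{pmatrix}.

|Q| = -18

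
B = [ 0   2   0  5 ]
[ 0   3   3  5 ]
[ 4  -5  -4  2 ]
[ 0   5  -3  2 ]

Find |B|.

Expand along column 1 (it has 3 zeros):
  + (4) · M_31   where M_31 = det([2 0 5; 3 3 5; 5 -3 2]) = -78
det = (+1)·(4)·(-78) = -312

|B| = -312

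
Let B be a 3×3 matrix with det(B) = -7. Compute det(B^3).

det(B^3) = (det B)^3 = (-7)^3 = -343

-343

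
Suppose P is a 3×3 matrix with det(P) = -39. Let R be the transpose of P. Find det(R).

det(Pᵀ) = det(P).
det(R) = (1)·(-39) = -39

det(R) = -39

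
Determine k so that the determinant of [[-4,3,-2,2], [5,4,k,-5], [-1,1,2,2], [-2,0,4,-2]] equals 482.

-3

Expanding along the row containing k, det(B) is linear in k: det(B) = (6)·k + (500).
Set (6)·k + (500) = 482  ⇒  (6)·k = -18  ⇒  k = -3.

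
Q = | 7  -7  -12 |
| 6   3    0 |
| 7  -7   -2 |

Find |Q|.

Expand along column 3:
  + (-12) · |6 3; 7 -7| = (-12)·(-42 − 21) = 756
  + (-2) · |7 -7; 6 3| = (-2)·(21 − (-42)) = -126
Sum: (756) + (-126) = 630

det(Q) = 630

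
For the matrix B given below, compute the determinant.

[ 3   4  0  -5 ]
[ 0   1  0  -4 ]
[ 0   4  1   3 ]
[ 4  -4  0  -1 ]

-95

Expand along column 3 (it has 3 zeros):
  + (1) · M_33   where M_33 = det([3 4 -5; 0 1 -4; 4 -4 -1]) = -95
det = (+1)·(1)·(-95) = -95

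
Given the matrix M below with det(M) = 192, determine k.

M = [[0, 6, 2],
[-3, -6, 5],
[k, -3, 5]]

2

Expanding along the row containing k, det(M) is linear in k: det(M) = (42)·k + (108).
Set (42)·k + (108) = 192  ⇒  (42)·k = 84  ⇒  k = 2.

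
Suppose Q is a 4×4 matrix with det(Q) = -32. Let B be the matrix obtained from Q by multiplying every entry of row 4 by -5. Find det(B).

160

Scaling one row by -5 multiplies the determinant by -5.
det(B) = (-5)·(-32) = 160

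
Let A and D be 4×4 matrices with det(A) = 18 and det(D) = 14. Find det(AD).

det(AD) = det(A)·det(D) = (18)·(14) = 252

The determinant is 252.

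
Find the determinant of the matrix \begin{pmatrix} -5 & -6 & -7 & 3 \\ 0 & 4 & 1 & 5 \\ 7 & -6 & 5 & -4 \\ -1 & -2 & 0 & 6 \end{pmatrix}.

The determinant is 736.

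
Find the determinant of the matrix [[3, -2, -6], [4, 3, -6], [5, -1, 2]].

Expand along column 1:
  + 3 · |3 -6; -1 2| = 3·(6 − 6) = 0
  − 4 · |-2 -6; -1 2| = −4·(-4 − 6) = 40
  + 5 · |-2 -6; 3 -6| = 5·(12 − (-18)) = 150
Sum: (0) + (40) + (150) = 190

190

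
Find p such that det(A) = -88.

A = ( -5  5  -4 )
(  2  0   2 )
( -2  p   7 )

1

Expanding along the row containing p, det(A) is linear in p: det(A) = (2)·p + (-90).
Set (2)·p + (-90) = -88  ⇒  (2)·p = 2  ⇒  p = 1.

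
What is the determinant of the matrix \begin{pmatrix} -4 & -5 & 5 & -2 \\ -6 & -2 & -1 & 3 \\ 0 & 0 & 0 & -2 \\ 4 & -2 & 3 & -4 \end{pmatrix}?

Expand along row 3 (it has 3 zeros):
  − (-2) · M_34   where M_34 = det([-4 -5 5; -6 -2 -1; 4 -2 3]) = 62
det = (-1)·(-2)·(62) = 124

124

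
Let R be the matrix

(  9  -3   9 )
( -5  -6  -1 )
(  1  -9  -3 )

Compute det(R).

Expand along column 1:
  + 9 · |-6 -1; -9 -3| = 9·(18 − 9) = 81
  − (-5) · |-3 9; -9 -3| = −(-5)·(9 − (-81)) = 450
  + 1 · |-3 9; -6 -1| = 1·(3 − (-54)) = 57
Sum: (81) + (450) + (57) = 588

det(R) = 588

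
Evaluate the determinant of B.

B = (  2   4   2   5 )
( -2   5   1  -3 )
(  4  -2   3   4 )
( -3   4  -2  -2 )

Expand along row 1:
  + (2) · M_11   where M_11 = det([5 1 -3; -2 3 4; 4 -2 -2]) = 46
  − (4) · M_12   where M_12 = det([-2 1 -3; 4 3 4; -3 -2 -2]) = -11
  + (2) · M_13   where M_13 = det([-2 5 -3; 4 -2 4; -3 4 -2]) = -26
  − (5) · M_14   where M_14 = det([-2 5 1; 4 -2 3; -3 4 -2]) = 21
det = (+1)·(2)·(46) + (-1)·(4)·(-11) + (+1)·(2)·(-26) + (-1)·(5)·(21) = -21

det(B) = -21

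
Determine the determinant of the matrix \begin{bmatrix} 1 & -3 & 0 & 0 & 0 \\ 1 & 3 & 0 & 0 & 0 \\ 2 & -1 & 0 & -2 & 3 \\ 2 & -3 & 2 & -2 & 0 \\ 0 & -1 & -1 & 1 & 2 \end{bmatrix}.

48

The matrix is block lower-triangular with a 2×2 block and a 3×3 block on the diagonal, so its determinant equals the product of the determinants of the diagonal blocks.
det of the 2×2 block = 6
det of the 3×3 block = 8
det = (6)·(8) = 48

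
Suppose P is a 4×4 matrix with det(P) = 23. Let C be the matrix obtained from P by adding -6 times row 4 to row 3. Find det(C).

23

Adding a multiple of one row to another leaves the determinant unchanged.
det(C) = (1)·(23) = 23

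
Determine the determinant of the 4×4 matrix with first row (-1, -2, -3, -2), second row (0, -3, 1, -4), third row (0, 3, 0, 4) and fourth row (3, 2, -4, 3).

7

Expand along row 3 (it has 2 zeros):
  − (3) · M_32   where M_32 = det([-1 -3 -2; 0 1 -4; 3 -4 3]) = 55
  − (4) · M_34   where M_34 = det([-1 -2 -3; 0 -3 1; 3 2 -4]) = -43
det = (-1)·(3)·(55) + (-1)·(4)·(-43) = 7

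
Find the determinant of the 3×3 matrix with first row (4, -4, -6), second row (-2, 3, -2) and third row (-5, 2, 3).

-78

Expand along column 1:
  + 4 · |3 -2; 2 3| = 4·(9 − (-4)) = 52
  − (-2) · |-4 -6; 2 3| = −(-2)·(-12 − (-12)) = 0
  + (-5) · |-4 -6; 3 -2| = (-5)·(8 − (-18)) = -130
Sum: (52) + (0) + (-130) = -78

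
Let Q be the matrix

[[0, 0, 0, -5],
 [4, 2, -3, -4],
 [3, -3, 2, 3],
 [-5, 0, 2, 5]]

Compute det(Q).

Expand along row 1 (it has 3 zeros):
  − (-5) · M_14   where M_14 = det([4 2 -3; 3 -3 2; -5 0 2]) = -11
det = (-1)·(-5)·(-11) = -55

-55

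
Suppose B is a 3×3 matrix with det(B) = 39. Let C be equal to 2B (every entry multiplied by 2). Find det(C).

For a 3×3 matrix, det(2B) = 2^3·det(B) = 8·det(B).
det(C) = (8)·(39) = 312

|C| = 312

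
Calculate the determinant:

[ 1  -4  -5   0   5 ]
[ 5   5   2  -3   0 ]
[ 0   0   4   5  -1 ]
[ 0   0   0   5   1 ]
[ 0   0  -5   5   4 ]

The matrix is block upper-triangular with a 2×2 block and a 3×3 block on the diagonal, so its determinant equals the product of the determinants of the diagonal blocks.
det of the 2×2 block = 25
det of the 3×3 block = 10
det = (25)·(10) = 250

250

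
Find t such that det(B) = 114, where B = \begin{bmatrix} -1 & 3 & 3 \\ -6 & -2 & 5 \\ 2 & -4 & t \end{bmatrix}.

t = 1

Expanding along the row containing t, det(B) is linear in t: det(B) = (20)·t + (94).
Set (20)·t + (94) = 114  ⇒  (20)·t = 20  ⇒  t = 1.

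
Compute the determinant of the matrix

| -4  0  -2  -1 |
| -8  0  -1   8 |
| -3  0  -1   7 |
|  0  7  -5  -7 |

Expand along column 2 (it has 3 zeros):
  + (7) · M_42   where M_42 = det([-4 -2 -1; -8 -1 8; -3 -1 7]) = -73
det = (+1)·(7)·(-73) = -511

The determinant is -511.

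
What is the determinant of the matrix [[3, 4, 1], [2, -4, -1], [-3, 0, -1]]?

20

Expand along column 2:
  − 4 · |2 -1; -3 -1| = −4·(-2 − 3) = 20
  + (-4) · |3 1; -3 -1| = (-4)·(-3 − (-3)) = 0
Sum: (20) + (0) = 20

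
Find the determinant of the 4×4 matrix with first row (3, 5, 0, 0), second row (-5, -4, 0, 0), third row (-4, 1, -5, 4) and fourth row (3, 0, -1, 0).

52

The matrix is block lower-triangular with a 2×2 block and a 2×2 block on the diagonal, so its determinant equals the product of the determinants of the diagonal blocks.
det of the 2×2 block = 13
det of the 2×2 block = 4
det = (13)·(4) = 52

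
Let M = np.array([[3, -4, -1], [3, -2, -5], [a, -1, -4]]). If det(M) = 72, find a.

Expanding along the column containing a, det(M) is linear in a: det(M) = (18)·a + (-36).
Set (18)·a + (-36) = 72  ⇒  (18)·a = 108  ⇒  a = 6.

6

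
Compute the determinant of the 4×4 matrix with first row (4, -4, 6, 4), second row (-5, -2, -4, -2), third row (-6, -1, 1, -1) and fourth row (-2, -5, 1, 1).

28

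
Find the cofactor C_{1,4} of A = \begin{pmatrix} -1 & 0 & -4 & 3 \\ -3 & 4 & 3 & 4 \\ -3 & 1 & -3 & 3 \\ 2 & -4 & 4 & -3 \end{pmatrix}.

Delete row 1 and column 4; the remaining 3×3 submatrix is [-3 4 3; -3 1 -3; 2 -4 4].
Its determinant is 78.
The cofactor carries sign (−1)^(1+4) = −1, so C_{1,4} = −(78) = -78.

The cofactor is -78.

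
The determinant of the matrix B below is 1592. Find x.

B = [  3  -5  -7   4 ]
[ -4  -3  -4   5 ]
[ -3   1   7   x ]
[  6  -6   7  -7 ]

Expanding along the column containing x, det(B) is linear in x: det(B) = (449)·x + (1592).
Set (449)·x + (1592) = 1592  ⇒  (449)·x = 0  ⇒  x = 0.

0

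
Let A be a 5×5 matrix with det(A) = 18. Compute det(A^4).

104976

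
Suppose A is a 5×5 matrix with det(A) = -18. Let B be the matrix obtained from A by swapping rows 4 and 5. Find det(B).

Swapping two rows multiplies the determinant by −1.
det(B) = (-1)·(-18) = 18

18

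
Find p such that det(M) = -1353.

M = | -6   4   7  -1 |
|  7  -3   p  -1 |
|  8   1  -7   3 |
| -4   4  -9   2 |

Expanding along the row containing p, det(M) is linear in p: det(M) = (88)·p + (-737).
Set (88)·p + (-737) = -1353  ⇒  (88)·p = -616  ⇒  p = -7.

-7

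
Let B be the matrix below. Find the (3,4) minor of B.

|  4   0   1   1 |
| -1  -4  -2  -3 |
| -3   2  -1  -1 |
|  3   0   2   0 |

Delete row 3 and column 4; the remaining 3×3 submatrix is [4 0 1; -1 -4 -2; 3 0 2].
Its determinant is -20.

-20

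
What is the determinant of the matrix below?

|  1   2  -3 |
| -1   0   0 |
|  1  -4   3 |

Expand along row 2:
  − (-1) · |2 -3; -4 3| = −(-1)·(6 − 12) = -6

The determinant is -6.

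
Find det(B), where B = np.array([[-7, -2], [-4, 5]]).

det(B) = -43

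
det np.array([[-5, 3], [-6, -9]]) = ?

det = (-5)·(-9) − 3·(-6) = 45 − (-18) = 63

63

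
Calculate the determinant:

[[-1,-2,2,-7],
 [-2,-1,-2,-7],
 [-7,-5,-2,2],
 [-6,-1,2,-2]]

Expand along row 1:
  + (-1) · M_11   where M_11 = det([-1 -2 -7; -5 -2 2; -1 2 -2]) = 108
  − (-2) · M_12   where M_12 = det([-2 -2 -7; -7 -2 2; -6 2 -2]) = 234
  + (2) · M_13   where M_13 = det([-2 -1 -7; -7 -5 2; -6 -1 -2]) = 163
  − (-7) · M_14   where M_14 = det([-2 -1 -2; -7 -5 -2; -6 -1 2]) = 44
det = (+1)·(-1)·(108) + (-1)·(-2)·(234) + (+1)·(2)·(163) + (-1)·(-7)·(44) = 994

The determinant is 994.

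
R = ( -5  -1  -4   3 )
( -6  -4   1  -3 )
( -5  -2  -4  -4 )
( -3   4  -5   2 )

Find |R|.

det(R) = 759

Expand along row 1:
  + (-5) · M_11   where M_11 = det([-4 1 -3; -2 -4 -4; 4 -5 2]) = 22
  − (-1) · M_12   where M_12 = det([-6 1 -3; -5 -4 -4; -3 -5 2]) = 151
  + (-4) · M_13   where M_13 = det([-6 -4 -3; -5 -2 -4; -3 4 2]) = -82
  − (3) · M_14   where M_14 = det([-6 -4 1; -5 -2 -4; -3 4 -5]) = -130
det = (+1)·(-5)·(22) + (-1)·(-1)·(151) + (+1)·(-4)·(-82) + (-1)·(3)·(-130) = 759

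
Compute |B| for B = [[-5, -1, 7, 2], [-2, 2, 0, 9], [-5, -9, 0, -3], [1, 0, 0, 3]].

|B| = 1113

Expand along column 3 (it has 3 zeros):
  + (7) · M_13   where M_13 = det([-2 2 9; -5 -9 -3; 1 0 3]) = 159
det = (+1)·(7)·(159) = 1113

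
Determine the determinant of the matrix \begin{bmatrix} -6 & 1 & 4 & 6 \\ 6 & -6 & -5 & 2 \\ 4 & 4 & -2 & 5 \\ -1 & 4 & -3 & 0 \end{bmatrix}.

2149

Expand along row 4 (it has 1 zero):
  − (-1) · M_41   where M_41 = det([1 4 6; -6 -5 2; 4 -2 5]) = 323
  + (4) · M_42   where M_42 = det([-6 4 6; 6 -5 2; 4 -2 5]) = 86
  − (-3) · M_43   where M_43 = det([-6 1 6; 6 -6 2; 4 4 5]) = 494
det = (-1)·(-1)·(323) + (+1)·(4)·(86) + (-1)·(-3)·(494) = 2149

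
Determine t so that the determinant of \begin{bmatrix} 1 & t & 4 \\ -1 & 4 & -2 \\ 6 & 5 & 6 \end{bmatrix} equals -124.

7

Expanding along the row containing t, det(A) is linear in t: det(A) = (-6)·t + (-82).
Set (-6)·t + (-82) = -124  ⇒  (-6)·t = -42  ⇒  t = 7.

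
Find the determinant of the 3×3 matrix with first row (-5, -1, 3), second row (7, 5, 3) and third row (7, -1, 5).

-252

Expand along row 1:
  + (-5) · |5 3; -1 5| = (-5)·(25 − (-3)) = -140
  − (-1) · |7 3; 7 5| = −(-1)·(35 − 21) = 14
  + 3 · |7 5; 7 -1| = 3·(-7 − 35) = -126
Sum: (-140) + (14) + (-126) = -252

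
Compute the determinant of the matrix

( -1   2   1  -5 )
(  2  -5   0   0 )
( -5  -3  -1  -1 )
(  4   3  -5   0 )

Expand along row 2 (it has 2 zeros):
  − (2) · M_21   where M_21 = det([2 1 -5; -3 -1 -1; 3 -5 0]) = -103
  + (-5) · M_22   where M_22 = det([-1 1 -5; -5 -1 -1; 4 -5 0]) = -144
det = (-1)·(2)·(-103) + (+1)·(-5)·(-144) = 926

926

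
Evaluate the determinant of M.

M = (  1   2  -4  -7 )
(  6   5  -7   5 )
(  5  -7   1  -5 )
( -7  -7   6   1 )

|M| = 2803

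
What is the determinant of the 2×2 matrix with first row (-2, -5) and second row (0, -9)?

The determinant is 18.

det = (-2)·(-9) − (-5)·0 = 18 − 0 = 18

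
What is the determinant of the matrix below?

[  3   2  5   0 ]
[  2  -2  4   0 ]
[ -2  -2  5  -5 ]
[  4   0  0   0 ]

360

Expand along row 4 (it has 3 zeros):
  − (4) · M_41   where M_41 = det([2 5 0; -2 4 0; -2 5 -5]) = -90
det = (-1)·(4)·(-90) = 360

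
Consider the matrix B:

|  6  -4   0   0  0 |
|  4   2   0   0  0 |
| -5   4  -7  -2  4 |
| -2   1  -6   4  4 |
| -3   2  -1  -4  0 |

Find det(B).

B is block lower-triangular with a 2×2 block and a 3×3 block on the diagonal, so its determinant equals the product of the determinants of the diagonal blocks.
det of the 2×2 block = 28
det of the 3×3 block = 8
det = (28)·(8) = 224

The determinant is 224.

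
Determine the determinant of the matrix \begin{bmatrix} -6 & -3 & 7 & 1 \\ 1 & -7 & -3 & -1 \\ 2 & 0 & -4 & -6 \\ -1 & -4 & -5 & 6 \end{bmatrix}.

The determinant is -1726.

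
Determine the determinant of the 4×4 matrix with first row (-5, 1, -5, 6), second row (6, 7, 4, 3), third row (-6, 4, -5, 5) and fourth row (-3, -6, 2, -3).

-901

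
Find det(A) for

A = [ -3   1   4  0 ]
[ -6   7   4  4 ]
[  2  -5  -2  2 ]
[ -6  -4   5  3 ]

Expand along row 1 (it has 1 zero):
  + (-3) · M_11   where M_11 = det([7 4 4; -5 -2 2; -4 5 3]) = -216
  − (1) · M_12   where M_12 = det([-6 4 4; 2 -2 2; -6 5 3]) = 16
  + (4) · M_13   where M_13 = det([-6 7 4; 2 -5 2; -6 -4 3]) = -236
det = (+1)·(-3)·(-216) + (-1)·(1)·(16) + (+1)·(4)·(-236) = -312

-312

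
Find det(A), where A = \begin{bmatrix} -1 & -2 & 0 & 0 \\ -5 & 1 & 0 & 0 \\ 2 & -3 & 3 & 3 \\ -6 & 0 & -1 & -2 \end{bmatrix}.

A is block lower-triangular with a 2×2 block and a 2×2 block on the diagonal, so its determinant equals the product of the determinants of the diagonal blocks.
det of the 2×2 block = -11
det of the 2×2 block = -3
det = (-11)·(-3) = 33

det(A) = 33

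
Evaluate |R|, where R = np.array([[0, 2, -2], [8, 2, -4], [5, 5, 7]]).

det(R) = -212

Expand along column 1:
  − 8 · |2 -2; 5 7| = −8·(14 − (-10)) = -192
  + 5 · |2 -2; 2 -4| = 5·(-8 − (-4)) = -20
Sum: (-192) + (-20) = -212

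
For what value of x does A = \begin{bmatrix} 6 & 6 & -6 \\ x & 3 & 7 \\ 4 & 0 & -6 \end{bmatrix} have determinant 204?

Expanding along the column containing x, det(A) is linear in x: det(A) = (36)·x + (132).
Set (36)·x + (132) = 204  ⇒  (36)·x = 72  ⇒  x = 2.

2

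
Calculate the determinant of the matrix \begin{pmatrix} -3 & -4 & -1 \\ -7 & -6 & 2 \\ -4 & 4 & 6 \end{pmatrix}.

The determinant is 48.

Expand along column 1:
  + (-3) · |-6 2; 4 6| = (-3)·(-36 − 8) = 132
  − (-7) · |-4 -1; 4 6| = −(-7)·(-24 − (-4)) = -140
  + (-4) · |-4 -1; -6 2| = (-4)·(-8 − 6) = 56
Sum: (132) + (-140) + (56) = 48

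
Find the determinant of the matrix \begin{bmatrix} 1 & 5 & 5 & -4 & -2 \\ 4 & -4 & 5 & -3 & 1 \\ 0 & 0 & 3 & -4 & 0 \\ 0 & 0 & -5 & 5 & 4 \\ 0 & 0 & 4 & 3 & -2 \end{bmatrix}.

The matrix is block upper-triangular with a 2×2 block and a 3×3 block on the diagonal, so its determinant equals the product of the determinants of the diagonal blocks.
det of the 2×2 block = -24
det of the 3×3 block = -90
det = (-24)·(-90) = 2160

The determinant is 2160.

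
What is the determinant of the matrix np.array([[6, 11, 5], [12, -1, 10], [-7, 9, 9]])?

The determinant is -2047.

Expand along column 1:
  + 6 · |-1 10; 9 9| = 6·(-9 − 90) = -594
  − 12 · |11 5; 9 9| = −12·(99 − 45) = -648
  + (-7) · |11 5; -1 10| = (-7)·(110 − (-5)) = -805
Sum: (-594) + (-648) + (-805) = -2047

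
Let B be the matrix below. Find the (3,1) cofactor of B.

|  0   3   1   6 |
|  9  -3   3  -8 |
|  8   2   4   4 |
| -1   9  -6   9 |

Delete row 3 and column 1; the remaining 3×3 submatrix is [3 1 6; -3 3 -8; 9 -6 9].
Its determinant is -162.
The cofactor carries sign (−1)^(3+1) = +1, so C_{3,1} = +(-162) = -162.

-162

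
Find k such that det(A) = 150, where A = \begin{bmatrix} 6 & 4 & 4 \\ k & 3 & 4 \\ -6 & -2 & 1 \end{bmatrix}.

-9

Expanding along the column containing k, det(A) is linear in k: det(A) = (-12)·k + (42).
Set (-12)·k + (42) = 150  ⇒  (-12)·k = 108  ⇒  k = -9.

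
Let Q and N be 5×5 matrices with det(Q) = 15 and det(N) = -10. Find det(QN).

det(QN) = det(Q)·det(N) = (15)·(-10) = -150

|QN| = -150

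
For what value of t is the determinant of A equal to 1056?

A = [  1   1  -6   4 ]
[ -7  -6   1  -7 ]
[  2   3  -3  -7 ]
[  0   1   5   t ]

t = 9

Expanding along the column containing t, det(A) is linear in t: det(A) = (50)·t + (606).
Set (50)·t + (606) = 1056  ⇒  (50)·t = 450  ⇒  t = 9.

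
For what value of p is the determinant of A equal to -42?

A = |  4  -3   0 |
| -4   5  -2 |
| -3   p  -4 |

Expanding along the row containing p, det(A) is linear in p: det(A) = (8)·p + (-50).
Set (8)·p + (-50) = -42  ⇒  (8)·p = 8  ⇒  p = 1.

p = 1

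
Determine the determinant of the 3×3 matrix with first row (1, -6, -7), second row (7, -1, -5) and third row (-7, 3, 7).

-6

Expand along row 1:
  + 1 · |-1 -5; 3 7| = 1·(-7 − (-15)) = 8
  − (-6) · |7 -5; -7 7| = −(-6)·(49 − 35) = 84
  + (-7) · |7 -1; -7 3| = (-7)·(21 − 7) = -98
Sum: (8) + (84) + (-98) = -6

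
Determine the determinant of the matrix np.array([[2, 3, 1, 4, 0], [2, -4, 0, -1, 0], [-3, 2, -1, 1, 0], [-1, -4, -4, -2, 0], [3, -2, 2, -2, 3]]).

The determinant is -279.

Expand along column 5 (it has 4 zeros):
  + (3) · M_55   where M_55 = det([2 3 1 4; 2 -4 0 -1; -3 2 -1 1; -1 -4 -4 -2]) = -93
det = (+1)·(3)·(-93) = -279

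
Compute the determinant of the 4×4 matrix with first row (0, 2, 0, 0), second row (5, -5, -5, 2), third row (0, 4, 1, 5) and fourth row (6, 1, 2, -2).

Expand along row 1 (it has 3 zeros):
  − (2) · M_12   where M_12 = det([5 -5 2; 0 1 5; 6 2 -2]) = -222
det = (-1)·(2)·(-222) = 444

The determinant is 444.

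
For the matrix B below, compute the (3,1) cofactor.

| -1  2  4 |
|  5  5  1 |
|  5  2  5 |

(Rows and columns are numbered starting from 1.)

The cofactor is -18.

Delete row 3 and column 1; the remaining 2×2 submatrix is [2 4; 5 1].
Its determinant is 2·1 − 4·5 = -18.
The cofactor carries sign (−1)^(3+1) = +1, so C_{3,1} = +(-18) = -18.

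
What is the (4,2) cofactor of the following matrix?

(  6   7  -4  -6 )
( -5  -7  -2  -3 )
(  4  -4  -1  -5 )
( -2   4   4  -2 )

The cofactor is 112.

Delete row 4 and column 2; the remaining 3×3 submatrix is [6 -4 -6; -5 -2 -3; 4 -1 -5].
Its determinant is 112.
The cofactor carries sign (−1)^(4+2) = +1, so C_{4,2} = +(112) = 112.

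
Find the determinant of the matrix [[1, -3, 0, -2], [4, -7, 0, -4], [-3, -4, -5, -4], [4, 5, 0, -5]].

Expand along column 3 (it has 3 zeros):
  + (-5) · M_33   where M_33 = det([1 -3 -2; 4 -7 -4; 4 5 -5]) = -53
det = (+1)·(-5)·(-53) = 265

265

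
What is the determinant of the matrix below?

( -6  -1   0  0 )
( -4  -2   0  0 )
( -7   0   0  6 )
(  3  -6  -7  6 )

The matrix is block lower-triangular with a 2×2 block and a 2×2 block on the diagonal, so its determinant equals the product of the determinants of the diagonal blocks.
det of the 2×2 block = 8
det of the 2×2 block = 42
det = (8)·(42) = 336

336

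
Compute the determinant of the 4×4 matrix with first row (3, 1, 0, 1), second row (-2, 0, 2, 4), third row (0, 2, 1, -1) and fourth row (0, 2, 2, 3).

The determinant is -10.

Expand along column 1 (it has 2 zeros):
  + (3) · M_11   where M_11 = det([0 2 4; 2 1 -1; 2 2 3]) = -8
  − (-2) · M_21   where M_21 = det([1 0 1; 2 1 -1; 2 2 3]) = 7
det = (+1)·(3)·(-8) + (-1)·(-2)·(7) = -10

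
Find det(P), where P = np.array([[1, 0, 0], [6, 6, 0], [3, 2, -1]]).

P is lower triangular, so det(P) is the product of the diagonal entries:
det = (1) · (6) · (-1) = -6

det(P) = -6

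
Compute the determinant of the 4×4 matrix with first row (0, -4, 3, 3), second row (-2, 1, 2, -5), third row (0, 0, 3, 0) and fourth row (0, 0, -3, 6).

The matrix is block upper-triangular with a 2×2 block and a 2×2 block on the diagonal, so its determinant equals the product of the determinants of the diagonal blocks.
det of the 2×2 block = -8
det of the 2×2 block = 18
det = (-8)·(18) = -144

The determinant is -144.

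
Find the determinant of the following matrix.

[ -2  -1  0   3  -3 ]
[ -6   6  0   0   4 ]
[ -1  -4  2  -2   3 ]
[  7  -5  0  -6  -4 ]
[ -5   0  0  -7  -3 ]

Expand along column 3 (it has 4 zeros):
  + (2) · M_33   where M_33 = det([-2 -1 3 -3; -6 6 0 4; 7 -5 -6 -4; -5 0 -7 -3]) = 544
det = (+1)·(2)·(544) = 1088

1088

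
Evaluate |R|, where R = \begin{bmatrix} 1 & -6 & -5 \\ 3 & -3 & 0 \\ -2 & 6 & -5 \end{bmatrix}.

|R| = -135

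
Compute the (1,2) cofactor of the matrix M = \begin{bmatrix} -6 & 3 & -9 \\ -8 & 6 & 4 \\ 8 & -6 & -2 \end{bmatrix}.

16

Delete row 1 and column 2; the remaining 2×2 submatrix is [-8 4; 8 -2].
Its determinant is (-8)·(-2) − 4·8 = -16.
The cofactor carries sign (−1)^(1+2) = −1, so C_{1,2} = −(-16) = 16.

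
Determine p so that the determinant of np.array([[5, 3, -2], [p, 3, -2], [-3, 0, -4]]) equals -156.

-8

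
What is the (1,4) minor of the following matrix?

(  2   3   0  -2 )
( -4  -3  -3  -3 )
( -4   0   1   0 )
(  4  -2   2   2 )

Delete row 1 and column 4; the remaining 3×3 submatrix is [-4 -3 -3; -4 0 1; 4 -2 2].
Its determinant is -68.

-68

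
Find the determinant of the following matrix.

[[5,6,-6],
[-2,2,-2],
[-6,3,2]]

110

Expand along column 1:
  + 5 · |2 -2; 3 2| = 5·(4 − (-6)) = 50
  − (-2) · |6 -6; 3 2| = −(-2)·(12 − (-18)) = 60
  + (-6) · |6 -6; 2 -2| = (-6)·(-12 − (-12)) = 0
Sum: (50) + (60) + (0) = 110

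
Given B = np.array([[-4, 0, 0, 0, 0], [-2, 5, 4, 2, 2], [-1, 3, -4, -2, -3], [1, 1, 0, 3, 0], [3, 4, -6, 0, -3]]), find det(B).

The determinant is 504.

Expand along row 1 (it has 4 zeros):
  + (-4) · M_11   where M_11 = det([5 4 2 2; 3 -4 -2 -3; 1 0 3 0; 4 -6 0 -3]) = -126
det = (+1)·(-4)·(-126) = 504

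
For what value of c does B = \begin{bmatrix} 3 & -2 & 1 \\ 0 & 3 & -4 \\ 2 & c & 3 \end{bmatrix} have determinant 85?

c = 4

Expanding along the row containing c, det(B) is linear in c: det(B) = (12)·c + (37).
Set (12)·c + (37) = 85  ⇒  (12)·c = 48  ⇒  c = 4.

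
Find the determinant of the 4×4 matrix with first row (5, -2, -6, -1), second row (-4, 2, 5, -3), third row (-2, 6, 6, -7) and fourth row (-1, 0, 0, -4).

68

Expand along row 4 (it has 2 zeros):
  − (-1) · M_41   where M_41 = det([-2 -6 -1; 2 5 -3; 6 6 -7]) = 76
  + (-4) · M_44   where M_44 = det([5 -2 -6; -4 2 5; -2 6 6]) = 2
det = (-1)·(-1)·(76) + (+1)·(-4)·(2) = 68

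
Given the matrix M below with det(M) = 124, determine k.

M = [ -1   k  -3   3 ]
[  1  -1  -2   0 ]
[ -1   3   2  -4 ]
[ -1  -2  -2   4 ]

k = 6

Expanding along the column containing k, det(M) is linear in k: det(M) = (16)·k + (28).
Set (16)·k + (28) = 124  ⇒  (16)·k = 96  ⇒  k = 6.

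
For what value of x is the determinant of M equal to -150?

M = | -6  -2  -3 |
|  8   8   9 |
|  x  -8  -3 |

x = -1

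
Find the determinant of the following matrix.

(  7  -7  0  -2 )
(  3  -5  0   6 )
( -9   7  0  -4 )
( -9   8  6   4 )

Expand along column 3 (it has 3 zeros):
  − (6) · M_43   where M_43 = det([7 -7 -2; 3 -5 6; -9 7 -4]) = 188
det = (-1)·(6)·(188) = -1128

-1128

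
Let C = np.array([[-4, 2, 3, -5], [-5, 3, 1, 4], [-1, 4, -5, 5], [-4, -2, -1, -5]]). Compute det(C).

Expand along row 1:
  + (-4) · M_11   where M_11 = det([3 1 4; 4 -5 5; -2 -1 -5]) = 44
  − (2) · M_12   where M_12 = det([-5 1 4; -1 -5 5; -4 -1 -5]) = -251
  + (3) · M_13   where M_13 = det([-5 3 4; -1 4 5; -4 -2 -5]) = 47
  − (-5) · M_14   where M_14 = det([-5 3 1; -1 4 -5; -4 -2 -1]) = 145
det = (+1)·(-4)·(44) + (-1)·(2)·(-251) + (+1)·(3)·(47) + (-1)·(-5)·(145) = 1192

1192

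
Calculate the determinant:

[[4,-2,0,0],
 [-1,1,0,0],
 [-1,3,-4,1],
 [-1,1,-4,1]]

The determinant is 0.

The matrix is block lower-triangular with a 2×2 block and a 2×2 block on the diagonal, so its determinant equals the product of the determinants of the diagonal blocks.
det of the 2×2 block = 2
det of the 2×2 block = 0
det = (2)·(0) = 0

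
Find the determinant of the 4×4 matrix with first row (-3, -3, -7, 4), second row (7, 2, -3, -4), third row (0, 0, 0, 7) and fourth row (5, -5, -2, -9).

Expand along row 3 (it has 3 zeros):
  − (7) · M_34   where M_34 = det([-3 -3 -7; 7 2 -3; 5 -5 -2]) = 375
det = (-1)·(7)·(375) = -2625

-2625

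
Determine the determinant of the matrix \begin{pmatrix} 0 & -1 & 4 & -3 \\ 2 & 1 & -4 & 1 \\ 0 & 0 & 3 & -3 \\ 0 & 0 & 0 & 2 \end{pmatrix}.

12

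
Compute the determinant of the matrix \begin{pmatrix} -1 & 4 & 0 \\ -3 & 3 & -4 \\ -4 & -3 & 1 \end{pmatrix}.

85

Expand along column 3:
  − (-4) · |-1 4; -4 -3| = −(-4)·(3 − (-16)) = 76
  + 1 · |-1 4; -3 3| = 1·(-3 − (-12)) = 9
Sum: (76) + (9) = 85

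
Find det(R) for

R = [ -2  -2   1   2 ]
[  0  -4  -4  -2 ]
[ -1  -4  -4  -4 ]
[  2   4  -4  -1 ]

-140

Expand along row 2 (it has 1 zero):
  + (-4) · M_22   where M_22 = det([-2 1 2; -1 -4 -4; 2 -4 -1]) = 39
  − (-4) · M_23   where M_23 = det([-2 -2 2; -1 -4 -4; 2 4 -1]) = -14
  + (-2) · M_24   where M_24 = det([-2 -2 1; -1 -4 -4; 2 4 -4]) = -36
det = (+1)·(-4)·(39) + (-1)·(-4)·(-14) + (+1)·(-2)·(-36) = -140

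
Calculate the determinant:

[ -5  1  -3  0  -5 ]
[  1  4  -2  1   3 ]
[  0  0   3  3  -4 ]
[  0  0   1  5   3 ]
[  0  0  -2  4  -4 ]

The matrix is block upper-triangular with a 2×2 block and a 3×3 block on the diagonal, so its determinant equals the product of the determinants of the diagonal blocks.
det of the 2×2 block = -21
det of the 3×3 block = -158
det = (-21)·(-158) = 3318

3318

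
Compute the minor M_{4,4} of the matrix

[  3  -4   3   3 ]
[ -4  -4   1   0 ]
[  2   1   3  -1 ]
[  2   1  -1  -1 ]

-83

Delete row 4 and column 4; the remaining 3×3 submatrix is [3 -4 3; -4 -4 1; 2 1 3].
Its determinant is -83.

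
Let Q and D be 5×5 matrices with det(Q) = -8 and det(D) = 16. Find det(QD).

|QD| = -128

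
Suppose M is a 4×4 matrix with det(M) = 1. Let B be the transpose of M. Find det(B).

det(B) = 1

det(Mᵀ) = det(M).
det(B) = (1)·(1) = 1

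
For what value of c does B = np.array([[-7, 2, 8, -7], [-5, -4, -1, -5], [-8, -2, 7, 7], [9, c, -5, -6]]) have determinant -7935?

c = -7

Expanding along the row containing c, det(B) is linear in c: det(B) = (705)·c + (-3000).
Set (705)·c + (-3000) = -7935  ⇒  (705)·c = -4935  ⇒  c = -7.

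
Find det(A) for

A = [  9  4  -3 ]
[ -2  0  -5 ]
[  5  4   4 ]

Expand along row 2:
  − (-2) · |4 -3; 4 4| = −(-2)·(16 − (-12)) = 56
  − (-5) · |9 4; 5 4| = −(-5)·(36 − 20) = 80
Sum: (56) + (80) = 136

136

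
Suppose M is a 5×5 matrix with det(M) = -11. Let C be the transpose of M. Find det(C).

det(Mᵀ) = det(M).
det(C) = (1)·(-11) = -11

-11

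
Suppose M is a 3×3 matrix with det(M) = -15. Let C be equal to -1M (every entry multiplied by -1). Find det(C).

For a 3×3 matrix, det(-1M) = (-1)^3·det(M) = -1·det(M).
det(C) = (-1)·(-15) = 15

The determinant is 15.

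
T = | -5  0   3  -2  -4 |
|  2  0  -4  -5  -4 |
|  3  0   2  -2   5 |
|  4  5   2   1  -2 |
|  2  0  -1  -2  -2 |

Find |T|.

det(T) = 1975

Expand along column 2 (it has 4 zeros):
  + (5) · M_42   where M_42 = det([-5 3 -2 -4; 2 -4 -5 -4; 3 2 -2 5; 2 -1 -2 -2]) = 395
det = (+1)·(5)·(395) = 1975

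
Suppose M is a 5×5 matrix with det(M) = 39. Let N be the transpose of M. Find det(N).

|N| = 39

det(Mᵀ) = det(M).
det(N) = (1)·(39) = 39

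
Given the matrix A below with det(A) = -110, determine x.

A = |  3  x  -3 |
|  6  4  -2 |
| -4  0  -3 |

x = -1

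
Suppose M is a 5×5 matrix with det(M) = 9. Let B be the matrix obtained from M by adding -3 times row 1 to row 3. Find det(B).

Adding a multiple of one row to another leaves the determinant unchanged.
det(B) = (1)·(9) = 9

det(B) = 9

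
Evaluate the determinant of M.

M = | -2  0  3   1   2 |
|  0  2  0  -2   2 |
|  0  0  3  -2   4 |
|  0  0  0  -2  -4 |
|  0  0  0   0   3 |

The determinant is 72.

M is upper triangular, so det(M) is the product of the diagonal entries:
det = (-2) · (2) · (3) · (-2) · (3) = 72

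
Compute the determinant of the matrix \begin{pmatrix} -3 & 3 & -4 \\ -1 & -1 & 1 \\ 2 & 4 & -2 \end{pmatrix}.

14

Expand along row 1:
  + (-3) · |-1 1; 4 -2| = (-3)·(2 − 4) = 6
  − 3 · |-1 1; 2 -2| = −3·(2 − 2) = 0
  + (-4) · |-1 -1; 2 4| = (-4)·(-4 − (-2)) = 8
Sum: (6) + (0) + (8) = 14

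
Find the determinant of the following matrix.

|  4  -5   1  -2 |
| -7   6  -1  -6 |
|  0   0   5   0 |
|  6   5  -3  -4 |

Expand along row 3 (it has 3 zeros):
  + (5) · M_33   where M_33 = det([4 -5 -2; -7 6 -6; 6 5 -4]) = 486
det = (+1)·(5)·(486) = 2430

2430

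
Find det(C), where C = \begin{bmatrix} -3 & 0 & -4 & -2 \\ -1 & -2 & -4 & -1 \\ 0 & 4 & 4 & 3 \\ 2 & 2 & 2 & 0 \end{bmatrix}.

Expand along row 1 (it has 1 zero):
  + (-3) · M_11   where M_11 = det([-2 -4 -1; 4 4 3; 2 2 0]) = -12
  + (-4) · M_13   where M_13 = det([-1 -2 -1; 0 4 3; 2 2 0]) = 2
  − (-2) · M_14   where M_14 = det([-1 -2 -4; 0 4 4; 2 2 2]) = 16
det = (+1)·(-3)·(-12) + (+1)·(-4)·(2) + (-1)·(-2)·(16) = 60

|C| = 60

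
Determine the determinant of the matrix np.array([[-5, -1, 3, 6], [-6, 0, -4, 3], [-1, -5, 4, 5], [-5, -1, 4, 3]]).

-564

Expand along row 2 (it has 1 zero):
  − (-6) · M_21   where M_21 = det([-1 3 6; -5 4 5; -1 4 3]) = -58
  − (-4) · M_23   where M_23 = det([-5 -1 6; -1 -5 5; -5 -1 3]) = -72
  + (3) · M_24   where M_24 = det([-5 -1 3; -1 -5 4; -5 -1 4]) = 24
det = (-1)·(-6)·(-58) + (-1)·(-4)·(-72) + (+1)·(3)·(24) = -564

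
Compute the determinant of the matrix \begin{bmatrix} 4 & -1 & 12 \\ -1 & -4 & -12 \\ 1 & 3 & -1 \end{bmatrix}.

Expand along row 1:
  + 4 · |-4 -12; 3 -1| = 4·(4 − (-36)) = 160
  − (-1) · |-1 -12; 1 -1| = −(-1)·(1 − (-12)) = 13
  + 12 · |-1 -4; 1 3| = 12·(-3 − (-4)) = 12
Sum: (160) + (13) + (12) = 185

The determinant is 185.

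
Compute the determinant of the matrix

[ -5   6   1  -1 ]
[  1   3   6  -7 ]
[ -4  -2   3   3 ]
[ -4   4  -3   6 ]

-963

Expand along row 1:
  + (-5) · M_11   where M_11 = det([3 6 -7; -2 3 3; 4 -3 6]) = 267
  − (6) · M_12   where M_12 = det([1 6 -7; -4 3 3; -4 -3 6]) = -69
  + (1) · M_13   where M_13 = det([1 3 -7; -4 -2 3; -4 4 6]) = 180
  − (-1) · M_14   where M_14 = det([1 3 6; -4 -2 3; -4 4 -3]) = -222
det = (+1)·(-5)·(267) + (-1)·(6)·(-69) + (+1)·(1)·(180) + (-1)·(-1)·(-222) = -963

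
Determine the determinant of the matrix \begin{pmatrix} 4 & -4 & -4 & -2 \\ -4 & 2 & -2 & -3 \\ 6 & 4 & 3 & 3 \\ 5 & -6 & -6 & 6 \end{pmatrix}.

Expand along row 1:
  + (4) · M_11   where M_11 = det([2 -2 -3; 4 3 3; -6 -6 6]) = 174
  − (-4) · M_12   where M_12 = det([-4 -2 -3; 6 3 3; 5 -6 6]) = 51
  + (-4) · M_13   where M_13 = det([-4 2 -3; 6 4 3; 5 -6 6]) = -42
  − (-2) · M_14   where M_14 = det([-4 2 -2; 6 4 3; 5 -6 -6]) = 238
det = (+1)·(4)·(174) + (-1)·(-4)·(51) + (+1)·(-4)·(-42) + (-1)·(-2)·(238) = 1544

The determinant is 1544.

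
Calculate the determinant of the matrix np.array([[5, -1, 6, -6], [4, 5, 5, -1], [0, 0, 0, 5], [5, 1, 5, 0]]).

Expand along row 3 (it has 3 zeros):
  − (5) · M_34   where M_34 = det([5 -1 6; 4 5 5; 5 1 5]) = -31
det = (-1)·(5)·(-31) = 155

155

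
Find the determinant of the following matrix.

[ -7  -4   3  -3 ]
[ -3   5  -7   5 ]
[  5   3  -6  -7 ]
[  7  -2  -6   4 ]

5681

Expand along row 1:
  + (-7) · M_11   where M_11 = det([5 -7 5; 3 -6 -7; -2 -6 4]) = -494
  − (-4) · M_12   where M_12 = det([-3 -7 5; 5 -6 -7; 7 -6 4]) = 741
  + (3) · M_13   where M_13 = det([-3 5 5; 5 3 -7; 7 -2 4]) = -494
  − (-3) · M_14   where M_14 = det([-3 5 -7; 5 3 -6; 7 -2 -6]) = 247
det = (+1)·(-7)·(-494) + (-1)·(-4)·(741) + (+1)·(3)·(-494) + (-1)·(-3)·(247) = 5681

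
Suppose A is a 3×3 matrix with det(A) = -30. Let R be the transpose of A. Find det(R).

The determinant is -30.

det(Aᵀ) = det(A).
det(R) = (1)·(-30) = -30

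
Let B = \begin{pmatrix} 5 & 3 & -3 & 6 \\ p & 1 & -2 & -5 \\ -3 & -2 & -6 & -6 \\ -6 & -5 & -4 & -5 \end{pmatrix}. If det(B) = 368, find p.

2

Expanding along the column containing p, det(B) is linear in p: det(B) = (174)·p + (20).
Set (174)·p + (20) = 368  ⇒  (174)·p = 348  ⇒  p = 2.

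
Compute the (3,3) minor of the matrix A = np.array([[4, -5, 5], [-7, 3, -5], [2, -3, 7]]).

The minor is -23.

Delete row 3 and column 3; the remaining 2×2 submatrix is [4 -5; -7 3].
Its determinant is 4·3 − (-5)·(-7) = -23.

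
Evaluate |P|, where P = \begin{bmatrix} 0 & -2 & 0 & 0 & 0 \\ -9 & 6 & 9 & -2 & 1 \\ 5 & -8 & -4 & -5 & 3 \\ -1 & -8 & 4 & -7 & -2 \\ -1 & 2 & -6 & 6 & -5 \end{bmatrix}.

4294

Expand along row 1 (it has 4 zeros):
  − (-2) · M_12   where M_12 = det([-9 9 -2 1; 5 -4 -5 3; -1 4 -7 -2; -1 -6 6 -5]) = 2147
det = (-1)·(-2)·(2147) = 4294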